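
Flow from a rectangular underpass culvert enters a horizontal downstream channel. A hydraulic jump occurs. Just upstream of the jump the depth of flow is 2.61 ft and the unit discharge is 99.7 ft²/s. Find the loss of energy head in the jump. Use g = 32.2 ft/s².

V₁ = q/y₁ = 99.7/2.61 = 38.2 ft/s. Fr₁ = V₁/√(g·y₁) = 38.2/√(32.2×2.61) = 4.17.
Conjugate-depth relation: y₂/y₁ = ½[√(1 + 8Fr₁²) − 1] = ½[√139.9 − 1] = 5.41.
y₂ = 5.41 × 2.61 = 14.1 ft.
V₂ = q/y₂ = 99.7/14.1 = 7.06 ft/s. E₁ = y₁ + V₁²/2g = 25.3 ft; E₂ = y₂ + V₂²/2g = 14.9 ft. ΔE = E₁ − E₂ = 10.4 ft.

ΔE = 10.4 ft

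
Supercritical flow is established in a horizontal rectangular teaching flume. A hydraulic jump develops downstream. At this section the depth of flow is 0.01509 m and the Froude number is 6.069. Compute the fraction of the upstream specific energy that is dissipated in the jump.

ΔE/E₁ = 0.568 (56.8%)

Fr₁ = 6.069 (given).
Bélanger equation: y₂/y₁ = ½[√(1 + 8Fr₁²) − 1] = ½[√295.66 − 1] = 8.097.
y₂ = 8.097 × 0.01509 = 0.1222 m.
E₁ = y₁(1 + Fr₁²/2) = 0.01509×(1 + 6.069²/2) = 0.2930 m. ΔE = (y₂ − y₁)³/(4y₁y₂) = 0.1666 m. ΔE/E₁ = 0.1666/0.2930 = 0.568.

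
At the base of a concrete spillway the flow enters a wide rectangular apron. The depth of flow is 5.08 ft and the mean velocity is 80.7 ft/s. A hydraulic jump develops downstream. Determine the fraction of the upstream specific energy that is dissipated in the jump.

ΔE/E₁ = 0.583 (58.3%)

Fr₁ = V₁/√(g·y₁) = 80.7/√(32.2×5.08) = 6.31.
Conjugate-depth relation: y₂/y₁ = ½[√(1 + 8Fr₁²) − 1] = ½[√319.5 − 1] = 8.44.
y₂ = 8.44 × 5.08 = 42.9 ft.
E₁ = y₁ + V₁²/2g = 106 ft. ΔE = (y₂ − y₁)³/(4y₁y₂) = 61.9 ft. ΔE/E₁ = 61.9/106 = 0.583.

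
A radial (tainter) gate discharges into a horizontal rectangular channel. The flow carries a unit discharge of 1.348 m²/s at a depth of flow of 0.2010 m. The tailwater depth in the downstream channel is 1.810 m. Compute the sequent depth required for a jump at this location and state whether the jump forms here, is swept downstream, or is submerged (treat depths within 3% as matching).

y₂ = 1.261 m; the jump is submerged

V₁ = q/y₁ = 1.348/0.2010 = 6.706 m/s. Fr₁ = V₁/√(g·y₁) = 6.706/√(9.81×0.2010) = 4.776.
Sequent-depth ratio: y₂/y₁ = ½[√(1 + 8Fr₁²) − 1] = ½[√183.48 − 1] = 6.273.
y₂ = 6.273 × 0.2010 = 1.261 m.
Tailwater y_tw = 1.810 m: y_tw > y₂, so the jump is submerged.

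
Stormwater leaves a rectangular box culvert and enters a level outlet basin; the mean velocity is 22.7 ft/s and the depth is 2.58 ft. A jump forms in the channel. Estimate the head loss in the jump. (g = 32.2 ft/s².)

Fr₁ = V₁/√(g·y₁) = 22.7/√(32.2×2.58) = 2.49.
From the momentum equation for a rectangular channel, y₂/y₁ = ½[√(1 + 8Fr₁²) − 1] = ½[√50.62 − 1] = 3.06.
y₂ = 3.06 × 2.58 = 7.89 ft.
Head loss: ΔE = (y₂ − y₁)³/(4y₁y₂) = (7.89 − 2.58)³/(4×2.58×7.89) = 150/81.4 = 1.84 ft.

ΔE = 1.84 ft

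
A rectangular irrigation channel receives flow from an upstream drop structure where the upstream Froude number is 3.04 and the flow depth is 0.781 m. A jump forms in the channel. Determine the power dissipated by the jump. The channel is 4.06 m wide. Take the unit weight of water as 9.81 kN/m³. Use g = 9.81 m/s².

Fr₁ = 3.04 (given).
Sequent-depth ratio: y₂/y₁ = ½[√(1 + 8Fr₁²) − 1] = ½[√74.93 − 1] = 3.83.
y₂ = 3.83 × 0.781 = 2.99 m.
V₁ = Fr₁·√(g·y₁) = 3.04×√(9.81×0.781) = 8.41 m/s; q = V₁·y₁ = 6.57 m²/s. V₂ = q/y₂ = 6.57/2.99 = 2.20 m/s. E₁ = y₁ + V₁²/2g = 4.39 m; E₂ = y₂ + V₂²/2g = 3.24 m. ΔE = E₁ − E₂ = 1.15 m.
Q = q·b = 6.57 × 4.06 = 26.7 m³/s. P = γ·Q·ΔE = 9.81 × 26.7 × 1.15 = 302 kW.

P = 302 kW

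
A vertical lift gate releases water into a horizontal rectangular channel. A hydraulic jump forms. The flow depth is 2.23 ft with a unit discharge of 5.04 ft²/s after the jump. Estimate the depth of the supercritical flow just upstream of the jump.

V₂ = q/y₂ = 5.04/2.23 = 2.26 ft/s; Fr₂ = V₂/√(g·y₂) = 0.267.
Applying the sequent-depth relation in reverse, y₁/y₂ = ½[√(1 + 8Fr₂²) − 1] = ½[√1.569 − 1] = 0.126.
y₁ = 0.126 × 2.23 = 0.282 ft.

y₁ = 0.282 ft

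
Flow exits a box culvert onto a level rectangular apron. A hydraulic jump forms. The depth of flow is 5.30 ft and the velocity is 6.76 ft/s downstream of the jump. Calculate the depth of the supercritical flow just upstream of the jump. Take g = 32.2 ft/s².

y₁ = 2.05 ft

Fr₂ = V₂/√(g·y₂) = 6.76/√(32.2×5.30) = 0.517.
Since the conjugate-depth ratio holds either way, y₁/y₂ = ½[√(1 + 8Fr₂²) − 1] = ½[√3.142 − 1] = 0.386.
y₁ = 0.386 × 5.30 = 2.05 ft.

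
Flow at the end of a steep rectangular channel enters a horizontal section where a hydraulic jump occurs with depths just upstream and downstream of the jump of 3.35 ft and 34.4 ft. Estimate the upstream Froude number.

For a rectangular channel the momentum equation gives q² = ½·g·y₁·y₂·(y₁ + y₂) = ½×32.2×3.35×34.4×37.8 = 70040.
q = √70040 = 265 ft²/s.
V₁ = q/y₁ = 79.0 ft/s; Fr₁ = V₁/√(g·y₁) = 7.61.

Fr₁ = 7.61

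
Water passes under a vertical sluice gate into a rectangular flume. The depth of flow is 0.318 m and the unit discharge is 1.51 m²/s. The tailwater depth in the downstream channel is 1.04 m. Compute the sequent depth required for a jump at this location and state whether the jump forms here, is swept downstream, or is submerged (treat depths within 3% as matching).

V₁ = q/y₁ = 1.51/0.318 = 4.75 m/s. Fr₁ = V₁/√(g·y₁) = 4.75/√(9.81×0.318) = 2.69.
By Bélanger, y₂/y₁ = ½[√(1 + 8Fr₁²) − 1] = ½[√58.82 − 1] = 3.33.
y₂ = 3.33 × 0.318 = 1.06 m.
Tailwater y_tw = 1.04 m: y_tw ≈ y₂, so the jump forms here.

y₂ = 1.06 m; the jump forms here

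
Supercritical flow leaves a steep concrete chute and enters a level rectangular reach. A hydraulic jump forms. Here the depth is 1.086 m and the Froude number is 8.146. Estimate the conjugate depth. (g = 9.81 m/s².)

Fr₁ = 8.146 (given).
From the momentum equation for a rectangular channel, y₂/y₁ = ½[√(1 + 8Fr₁²) − 1] = ½[√531.86 − 1] = 11.03.
y₂ = 11.03 × 1.086 = 11.98 m.

y₂ = 11.98 m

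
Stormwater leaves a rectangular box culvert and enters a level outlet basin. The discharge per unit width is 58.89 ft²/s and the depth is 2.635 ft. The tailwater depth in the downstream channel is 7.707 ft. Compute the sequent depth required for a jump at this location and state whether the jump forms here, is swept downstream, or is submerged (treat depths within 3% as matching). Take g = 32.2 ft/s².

V₁ = q/y₁ = 58.89/2.635 = 22.35 ft/s. Fr₁ = V₁/√(g·y₁) = 22.35/√(32.2×2.635) = 2.426.
From the momentum equation for a rectangular channel, y₂/y₁ = ½[√(1 + 8Fr₁²) − 1] = ½[√48.095 − 1] = 2.968.
y₂ = 2.968 × 2.635 = 7.819 ft.
Tailwater y_tw = 7.707 ft: y_tw ≈ y₂, so the jump forms here.

y₂ = 7.819 ft; the jump forms here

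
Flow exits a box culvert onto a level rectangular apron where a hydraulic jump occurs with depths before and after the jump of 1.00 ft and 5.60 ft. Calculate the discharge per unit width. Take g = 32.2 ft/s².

q = 24.4 ft²/s

For a rectangular channel the momentum equation gives q² = ½·g·y₁·y₂·(y₁ + y₂) = ½×32.2×1.00×5.60×6.60 = 595.
q = √595 = 24.4 ft²/s.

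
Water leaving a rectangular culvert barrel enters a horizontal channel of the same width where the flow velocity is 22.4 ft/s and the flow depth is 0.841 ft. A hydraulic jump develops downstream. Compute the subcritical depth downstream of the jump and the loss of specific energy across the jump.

y₂ = 4.72 ft; ΔE = 3.67 ft

Fr₁ = V₁/√(g·y₁) = 22.4/√(32.2×0.841) = 4.30.
Conjugate-depth relation: y₂/y₁ = ½[√(1 + 8Fr₁²) − 1] = ½[√149.2 − 1] = 5.61.
y₂ = 5.61 × 0.841 = 4.72 ft.
Head loss: ΔE = (y₂ − y₁)³/(4y₁y₂) = (4.72 − 0.841)³/(4×0.841×4.72) = 58.2/15.9 = 3.67 ft.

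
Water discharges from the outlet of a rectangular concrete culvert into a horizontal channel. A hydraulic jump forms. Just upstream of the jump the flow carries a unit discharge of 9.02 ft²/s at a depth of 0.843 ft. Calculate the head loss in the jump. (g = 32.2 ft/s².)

V₁ = q/y₁ = 9.02/0.843 = 10.7 ft/s. Fr₁ = V₁/√(g·y₁) = 10.7/√(32.2×0.843) = 2.05.
By Bélanger, y₂/y₁ = ½[√(1 + 8Fr₁²) − 1] = ½[√34.74 − 1] = 2.45.
y₂ = 2.45 × 0.843 = 2.06 ft.
Head loss: ΔE = (y₂ − y₁)³/(4y₁y₂) = (2.06 − 0.843)³/(4×0.843×2.06) = 1.82/6.96 = 0.261 ft.

ΔE = 0.261 ft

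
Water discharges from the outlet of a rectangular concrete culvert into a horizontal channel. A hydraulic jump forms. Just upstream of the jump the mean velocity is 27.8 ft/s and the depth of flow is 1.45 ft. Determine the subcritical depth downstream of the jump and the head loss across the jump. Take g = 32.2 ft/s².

y₂ = 7.65 ft; ΔE = 5.37 ft

Fr₁ = V₁/√(g·y₁) = 27.8/√(32.2×1.45) = 4.07.
Bélanger equation: y₂/y₁ = ½[√(1 + 8Fr₁²) − 1] = ½[√133.4 − 1] = 5.28.
y₂ = 5.28 × 1.45 = 7.65 ft.
Head loss: ΔE = (y₂ − y₁)³/(4y₁y₂) = (7.65 − 1.45)³/(4×1.45×7.65) = 238/44.4 = 5.37 ft.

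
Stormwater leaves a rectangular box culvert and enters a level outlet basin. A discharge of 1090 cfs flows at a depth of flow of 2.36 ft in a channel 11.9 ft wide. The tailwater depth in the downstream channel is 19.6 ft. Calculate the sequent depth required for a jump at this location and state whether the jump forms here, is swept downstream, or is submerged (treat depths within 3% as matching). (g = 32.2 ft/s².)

y₂ = 13.7 ft; the jump is submerged

q = Q/b = 1090/11.9 = 91.6 ft²/s; V₁ = q/y₁ = 38.8 ft/s. Fr₁ = V₁/√(g·y₁) = 4.45.
By Bélanger, y₂/y₁ = ½[√(1 + 8Fr₁²) − 1] = ½[√159.6 − 1] = 5.82.
y₂ = 5.82 × 2.36 = 13.7 ft.
Tailwater y_tw = 19.6 ft: y_tw > y₂, so the jump is submerged.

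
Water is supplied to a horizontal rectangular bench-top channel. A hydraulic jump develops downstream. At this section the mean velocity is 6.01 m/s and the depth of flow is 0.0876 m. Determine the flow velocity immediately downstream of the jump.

V₂ = 0.692 m/s

Fr₁ = V₁/√(g·y₁) = 6.01/√(9.81×0.0876) = 6.48.
Bélanger equation: y₂/y₁ = ½[√(1 + 8Fr₁²) − 1] = ½[√337.3 − 1] = 8.68.
y₂ = 8.68 × 0.0876 = 0.761 m.
q = V₁·y₁ = 6.01 × 0.0876 = 0.526 m²/s.
V₂ = q/y₂ = 0.526/0.761 = 0.692 m/s.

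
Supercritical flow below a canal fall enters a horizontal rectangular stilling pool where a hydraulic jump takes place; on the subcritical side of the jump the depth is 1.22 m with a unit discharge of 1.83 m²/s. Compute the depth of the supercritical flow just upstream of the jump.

V₂ = q/y₂ = 1.83/1.22 = 1.50 m/s; Fr₂ = V₂/√(g·y₂) = 0.434.
From the momentum equation (using Fr₂), y₁/y₂ = ½[√(1 + 8Fr₂²) − 1] = ½[√2.504 − 1] = 0.291.
y₁ = 0.291 × 1.22 = 0.355 m.

y₁ = 0.355 m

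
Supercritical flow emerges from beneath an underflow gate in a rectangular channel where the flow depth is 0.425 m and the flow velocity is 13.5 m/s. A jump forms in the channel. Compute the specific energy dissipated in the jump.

ΔE = 5.83 m

Fr₁ = V₁/√(g·y₁) = 13.5/√(9.81×0.425) = 6.61.
From the momentum equation for a rectangular channel, y₂/y₁ = ½[√(1 + 8Fr₁²) − 1] = ½[√350.7 − 1] = 8.86.
y₂ = 8.86 × 0.425 = 3.77 m.
q = V₁·y₁ = 13.5 × 0.425 = 5.74 m²/s. V₂ = q/y₂ = 5.74/3.77 = 1.52 m/s. E₁ = y₁ + V₁²/2g = 9.71 m; E₂ = y₂ + V₂²/2g = 3.89 m. ΔE = E₁ − E₂ = 5.83 m.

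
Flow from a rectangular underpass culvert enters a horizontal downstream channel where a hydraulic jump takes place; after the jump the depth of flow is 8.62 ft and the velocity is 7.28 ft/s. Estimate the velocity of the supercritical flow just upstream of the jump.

V₁ = 24.7 ft/s

Fr₂ = V₂/√(g·y₂) = 7.28/√(32.2×8.62) = 0.437.
The Bélanger relation is symmetric: y₁/y₂ = ½[√(1 + 8Fr₂²) − 1] = ½[√2.528 − 1] = 0.295.
y₁ = 0.295 × 8.62 = 2.54 ft.
V₁ = q/y₁ = 62.8/2.54 = 24.7 ft/s.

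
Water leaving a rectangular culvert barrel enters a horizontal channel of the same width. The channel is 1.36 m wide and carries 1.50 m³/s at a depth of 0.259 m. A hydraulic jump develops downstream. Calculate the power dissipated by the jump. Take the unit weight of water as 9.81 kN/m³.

P = 3.55 kW

q = Q/b = 1.50/1.36 = 1.10 m²/s; V₁ = q/y₁ = 4.26 m/s. Fr₁ = V₁/√(g·y₁) = 2.67.
By Bélanger, y₂/y₁ = ½[√(1 + 8Fr₁²) − 1] = ½[√58.10 − 1] = 3.31.
y₂ = 3.31 × 0.259 = 0.858 m.
Head loss: ΔE = (y₂ − y₁)³/(4y₁y₂) = (0.858 − 0.259)³/(4×0.259×0.858) = 0.214/0.888 = 0.241 m.
P = γ·Q·ΔE = 9.81 × 1.50 × 0.241 = 3.55 kW.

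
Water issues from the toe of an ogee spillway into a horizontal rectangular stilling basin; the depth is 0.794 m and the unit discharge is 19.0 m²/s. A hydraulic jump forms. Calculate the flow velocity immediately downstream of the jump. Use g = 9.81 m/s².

V₁ = q/y₁ = 19.0/0.794 = 23.9 m/s. Fr₁ = V₁/√(g·y₁) = 23.9/√(9.81×0.794) = 8.57.
From the momentum equation for a rectangular channel, y₂/y₁ = ½[√(1 + 8Fr₁²) − 1] = ½[√589.1 − 1] = 11.6.
y₂ = 11.6 × 0.794 = 9.24 m.
V₂ = q/y₂ = 19.0/9.24 = 2.06 m/s.

V₂ = 2.06 m/s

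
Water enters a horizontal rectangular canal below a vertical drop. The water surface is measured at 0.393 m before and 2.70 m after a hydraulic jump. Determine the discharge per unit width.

For a rectangular channel the momentum equation gives q² = ½·g·y₁·y₂·(y₁ + y₂) = ½×9.81×0.393×2.70×3.09 = 16.1.
q = √16.1 = 4.01 m²/s.

q = 4.01 m²/s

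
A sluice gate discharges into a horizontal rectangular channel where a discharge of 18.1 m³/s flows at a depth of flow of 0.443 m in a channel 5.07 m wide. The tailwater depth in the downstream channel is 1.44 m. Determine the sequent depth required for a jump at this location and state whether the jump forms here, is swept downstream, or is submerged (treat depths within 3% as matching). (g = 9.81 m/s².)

y₂ = 2.21 m; the jump is swept downstream

q = Q/b = 18.1/5.07 = 3.57 m²/s; V₁ = q/y₁ = 8.06 m/s. Fr₁ = V₁/√(g·y₁) = 3.87.
Conjugate-depth relation: y₂/y₁ = ½[√(1 + 8Fr₁²) − 1] = ½[√120.6 − 1] = 4.99.
y₂ = 4.99 × 0.443 = 2.21 m.
Tailwater y_tw = 1.44 m: y_tw < y₂, so the jump is swept downstream.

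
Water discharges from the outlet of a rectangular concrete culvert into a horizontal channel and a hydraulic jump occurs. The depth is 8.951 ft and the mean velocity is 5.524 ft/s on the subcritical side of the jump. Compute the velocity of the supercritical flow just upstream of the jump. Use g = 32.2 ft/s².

V₁ = 30.77 ft/s

Fr₂ = V₂/√(g·y₂) = 5.524/√(32.2×8.951) = 0.3254.
The Bélanger relation is symmetric: y₁/y₂ = ½[√(1 + 8Fr₂²) − 1] = ½[√1.8470 − 1] = 0.1795.
y₁ = 0.1795 × 8.951 = 1.607 ft.
V₁ = q/y₁ = 49.45/1.607 = 30.77 ft/s.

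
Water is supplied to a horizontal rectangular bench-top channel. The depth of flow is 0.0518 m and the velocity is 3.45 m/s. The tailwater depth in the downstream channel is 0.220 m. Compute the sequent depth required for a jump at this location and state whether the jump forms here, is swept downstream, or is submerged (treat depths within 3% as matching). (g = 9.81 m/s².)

Fr₁ = V₁/√(g·y₁) = 3.45/√(9.81×0.0518) = 4.84.
By Bélanger, y₂/y₁ = ½[√(1 + 8Fr₁²) − 1] = ½[√188.4 − 1] = 6.36.
y₂ = 6.36 × 0.0518 = 0.330 m.
Tailwater y_tw = 0.220 m: y_tw < y₂, so the jump is swept downstream.

y₂ = 0.330 m; the jump is swept downstream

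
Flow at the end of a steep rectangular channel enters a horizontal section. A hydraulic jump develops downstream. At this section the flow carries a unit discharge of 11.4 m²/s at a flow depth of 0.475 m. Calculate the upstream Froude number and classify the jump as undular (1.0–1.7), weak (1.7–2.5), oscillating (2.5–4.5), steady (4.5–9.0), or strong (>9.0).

V₁ = q/y₁ = 11.4/0.475 = 24.0 m/s. Fr₁ = V₁/√(g·y₁) = 24.0/√(9.81×0.475) = 11.1.
Fr₁ = 11.1 lies in the strong range.

Fr₁ = 11.1; strong jump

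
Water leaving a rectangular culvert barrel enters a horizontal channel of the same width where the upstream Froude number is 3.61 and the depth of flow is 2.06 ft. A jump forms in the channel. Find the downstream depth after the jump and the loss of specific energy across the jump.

y₂ = 9.54 ft; ΔE = 5.32 ft

Fr₁ = 3.61 (given).
From the momentum equation for a rectangular channel, y₂/y₁ = ½[√(1 + 8Fr₁²) − 1] = ½[√105.3 − 1] = 4.63.
y₂ = 4.63 × 2.06 = 9.54 ft.
Head loss: ΔE = (y₂ − y₁)³/(4y₁y₂) = (9.54 − 2.06)³/(4×2.06×9.54) = 418/78.6 = 5.32 ft.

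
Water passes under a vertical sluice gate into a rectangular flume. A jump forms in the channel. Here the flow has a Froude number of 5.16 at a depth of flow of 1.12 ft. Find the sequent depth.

y₂ = 7.63 ft

Fr₁ = 5.16 (given).
Sequent-depth ratio: y₂/y₁ = ½[√(1 + 8Fr₁²) − 1] = ½[√214.0 − 1] = 6.81.
y₂ = 6.81 × 1.12 = 7.63 ft.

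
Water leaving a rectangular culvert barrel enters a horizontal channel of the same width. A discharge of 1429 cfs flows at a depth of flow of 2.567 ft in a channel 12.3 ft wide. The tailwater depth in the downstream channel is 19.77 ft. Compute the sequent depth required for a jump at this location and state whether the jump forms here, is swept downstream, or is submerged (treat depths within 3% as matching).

q = Q/b = 1429/12.3 = 116.2 ft²/s; V₁ = q/y₁ = 45.26 ft/s. Fr₁ = V₁/√(g·y₁) = 4.978.
Bélanger equation: y₂/y₁ = ½[√(1 + 8Fr₁²) − 1] = ½[√199.25 − 1] = 6.558.
y₂ = 6.558 × 2.567 = 16.83 ft.
Tailwater y_tw = 19.77 ft: y_tw > y₂, so the jump is submerged.

y₂ = 16.83 ft; the jump is submerged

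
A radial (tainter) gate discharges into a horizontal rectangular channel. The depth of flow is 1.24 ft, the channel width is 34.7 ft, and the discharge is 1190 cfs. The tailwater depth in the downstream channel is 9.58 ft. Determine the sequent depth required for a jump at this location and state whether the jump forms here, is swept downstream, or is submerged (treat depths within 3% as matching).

q = Q/b = 1190/34.7 = 34.3 ft²/s; V₁ = q/y₁ = 27.7 ft/s. Fr₁ = V₁/√(g·y₁) = 4.38.
Conjugate-depth relation: y₂/y₁ = ½[√(1 + 8Fr₁²) − 1] = ½[√154.3 − 1] = 5.71.
y₂ = 5.71 × 1.24 = 7.08 ft.
Tailwater y_tw = 9.58 ft: y_tw > y₂, so the jump is submerged.

y₂ = 7.08 ft; the jump is submerged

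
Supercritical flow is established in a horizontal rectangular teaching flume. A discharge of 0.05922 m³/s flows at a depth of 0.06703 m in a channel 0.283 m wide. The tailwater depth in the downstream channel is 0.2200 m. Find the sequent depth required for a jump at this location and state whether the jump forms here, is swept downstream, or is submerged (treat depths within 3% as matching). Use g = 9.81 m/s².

q = Q/b = 0.05922/0.283 = 0.2093 m²/s; V₁ = q/y₁ = 3.122 m/s. Fr₁ = V₁/√(g·y₁) = 3.850.
Conjugate-depth relation: y₂/y₁ = ½[√(1 + 8Fr₁²) − 1] = ½[√119.57 − 1] = 4.967.
y₂ = 4.967 × 0.06703 = 0.3330 m.
Tailwater y_tw = 0.2200 m: y_tw < y₂, so the jump is swept downstream.

y₂ = 0.3330 m; the jump is swept downstream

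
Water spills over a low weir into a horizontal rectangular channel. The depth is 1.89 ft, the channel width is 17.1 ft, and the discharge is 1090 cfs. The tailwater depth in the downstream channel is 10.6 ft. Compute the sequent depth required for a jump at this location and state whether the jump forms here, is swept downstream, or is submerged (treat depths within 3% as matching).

y₂ = 10.6 ft; the jump forms here

q = Q/b = 1090/17.1 = 63.7 ft²/s; V₁ = q/y₁ = 33.7 ft/s. Fr₁ = V₁/√(g·y₁) = 4.32.
By Bélanger, y₂/y₁ = ½[√(1 + 8Fr₁²) − 1] = ½[√150.5 − 1] = 5.63.
y₂ = 5.63 × 1.89 = 10.6 ft.
Tailwater y_tw = 10.6 ft: y_tw ≈ y₂, so the jump forms here.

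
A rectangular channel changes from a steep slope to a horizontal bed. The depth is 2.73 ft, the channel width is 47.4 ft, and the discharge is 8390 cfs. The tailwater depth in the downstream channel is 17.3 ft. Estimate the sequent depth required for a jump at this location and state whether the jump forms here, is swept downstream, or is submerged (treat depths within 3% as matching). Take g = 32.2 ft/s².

y₂ = 25.4 ft; the jump is swept downstream

q = Q/b = 8390/47.4 = 177 ft²/s; V₁ = q/y₁ = 64.8 ft/s. Fr₁ = V₁/√(g·y₁) = 6.92.
Bélanger equation: y₂/y₁ = ½[√(1 + 8Fr₁²) − 1] = ½[√383.6 − 1] = 9.29.
y₂ = 9.29 × 2.73 = 25.4 ft.
Tailwater y_tw = 17.3 ft: y_tw < y₂, so the jump is swept downstream.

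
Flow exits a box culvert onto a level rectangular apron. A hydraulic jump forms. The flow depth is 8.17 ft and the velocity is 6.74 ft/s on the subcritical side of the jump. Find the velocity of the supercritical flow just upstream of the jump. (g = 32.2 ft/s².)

Fr₂ = V₂/√(g·y₂) = 6.74/√(32.2×8.17) = 0.416.
Since the conjugate-depth ratio holds either way, y₁/y₂ = ½[√(1 + 8Fr₂²) − 1] = ½[√2.381 − 1] = 0.272.
y₁ = 0.272 × 8.17 = 2.22 ft.
V₁ = q/y₁ = 55.1/2.22 = 24.8 ft/s.

V₁ = 24.8 ft/s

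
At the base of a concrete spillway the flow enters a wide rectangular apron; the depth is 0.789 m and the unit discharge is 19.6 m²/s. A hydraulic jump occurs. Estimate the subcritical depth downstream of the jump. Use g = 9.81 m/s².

V₁ = q/y₁ = 19.6/0.789 = 24.8 m/s. Fr₁ = V₁/√(g·y₁) = 24.8/√(9.81×0.789) = 8.93.
By Bélanger, y₂/y₁ = ½[√(1 + 8Fr₁²) − 1] = ½[√638.8 − 1] = 12.1.
y₂ = 12.1 × 0.789 = 9.58 m.

y₂ = 9.58 m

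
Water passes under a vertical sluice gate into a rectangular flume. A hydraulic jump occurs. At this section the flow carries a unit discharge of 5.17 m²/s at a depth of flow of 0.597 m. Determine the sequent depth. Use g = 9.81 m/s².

V₁ = q/y₁ = 5.17/0.597 = 8.66 m/s. Fr₁ = V₁/√(g·y₁) = 8.66/√(9.81×0.597) = 3.58.
Sequent-depth ratio: y₂/y₁ = ½[√(1 + 8Fr₁²) − 1] = ½[√103.4 − 1] = 4.59.
y₂ = 4.59 × 0.597 = 2.74 m.

y₂ = 2.74 m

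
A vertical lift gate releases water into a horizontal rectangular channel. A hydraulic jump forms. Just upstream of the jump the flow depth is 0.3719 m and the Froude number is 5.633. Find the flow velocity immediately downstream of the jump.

Fr₁ = 5.633 (given).
Bélanger equation: y₂/y₁ = ½[√(1 + 8Fr₁²) − 1] = ½[√254.85 − 1] = 7.482.
y₂ = 7.482 × 0.3719 = 2.783 m.
V₁ = Fr₁·√(g·y₁) = 5.633×√(9.81×0.3719) = 10.76 m/s; q = V₁·y₁ = 4.001 m²/s.
V₂ = q/y₂ = 4.001/2.783 = 1.438 m/s.

V₂ = 1.438 m/s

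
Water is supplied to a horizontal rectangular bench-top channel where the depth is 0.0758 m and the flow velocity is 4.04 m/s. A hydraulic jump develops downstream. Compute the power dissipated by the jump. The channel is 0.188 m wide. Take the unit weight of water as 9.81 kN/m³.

P = 0.237 kW

Fr₁ = V₁/√(g·y₁) = 4.04/√(9.81×0.0758) = 4.69.
Conjugate-depth relation: y₂/y₁ = ½[√(1 + 8Fr₁²) − 1] = ½[√176.6 − 1] = 6.14.
y₂ = 6.14 × 0.0758 = 0.466 m.
Head loss: ΔE = (y₂ − y₁)³/(4y₁y₂) = (0.466 − 0.0758)³/(4×0.0758×0.466) = 0.0593/0.141 = 0.420 m.
q = V₁·y₁ = 4.04 × 0.0758 = 0.306 m²/s. Q = q·b = 0.306 × 0.188 = 0.0576 m³/s. P = γ·Q·ΔE = 9.81 × 0.0576 × 0.420 = 0.237 kW.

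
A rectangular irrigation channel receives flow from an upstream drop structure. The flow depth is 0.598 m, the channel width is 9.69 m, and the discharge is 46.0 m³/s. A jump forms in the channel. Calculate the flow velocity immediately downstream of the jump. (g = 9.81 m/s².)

q = Q/b = 46.0/9.69 = 4.75 m²/s; V₁ = q/y₁ = 7.94 m/s. Fr₁ = V₁/√(g·y₁) = 3.28.
From the momentum equation for a rectangular channel, y₂/y₁ = ½[√(1 + 8Fr₁²) − 1] = ½[√86.94 − 1] = 4.16.
y₂ = 4.16 × 0.598 = 2.49 m.
V₂ = q/y₂ = 4.75/2.49 = 1.91 m/s.

V₂ = 1.91 m/s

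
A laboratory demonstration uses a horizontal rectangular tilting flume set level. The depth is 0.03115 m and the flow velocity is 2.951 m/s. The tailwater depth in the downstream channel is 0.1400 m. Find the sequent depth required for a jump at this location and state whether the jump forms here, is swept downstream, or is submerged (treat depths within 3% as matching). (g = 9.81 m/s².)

y₂ = 0.2201 m; the jump is swept downstream

Fr₁ = V₁/√(g·y₁) = 2.951/√(9.81×0.03115) = 5.338.
By Bélanger, y₂/y₁ = ½[√(1 + 8Fr₁²) − 1] = ½[√228.98 − 1] = 7.066.
y₂ = 7.066 × 0.03115 = 0.2201 m.
Tailwater y_tw = 0.1400 m: y_tw < y₂, so the jump is swept downstream.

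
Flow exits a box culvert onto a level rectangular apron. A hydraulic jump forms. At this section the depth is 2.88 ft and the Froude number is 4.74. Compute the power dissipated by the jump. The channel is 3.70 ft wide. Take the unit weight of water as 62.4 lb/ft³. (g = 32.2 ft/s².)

Fr₁ = 4.74 (given).
By Bélanger, y₂/y₁ = ½[√(1 + 8Fr₁²) − 1] = ½[√180.7 − 1] = 6.22.
y₂ = 6.22 × 2.88 = 17.9 ft.
Head loss: ΔE = (y₂ − y₁)³/(4y₁y₂) = (17.9 − 2.88)³/(4×2.88×17.9) = 3402/206 = 16.5 ft.
V₁ = Fr₁·√(g·y₁) = 4.74×√(32.2×2.88) = 45.6 ft/s; q = V₁·y₁ = 131 ft²/s. Q = q·b = 131 × 3.70 = 486 cfs. P = γ·Q·ΔE/550 = 62.4 × 486 × 16.5 / 550 = 909 hp.

P = 909 hp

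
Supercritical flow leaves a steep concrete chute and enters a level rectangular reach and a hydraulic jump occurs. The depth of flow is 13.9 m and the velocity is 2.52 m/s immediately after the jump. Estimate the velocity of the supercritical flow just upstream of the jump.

V₁ = 29.4 m/s

Fr₂ = V₂/√(g·y₂) = 2.52/√(9.81×13.9) = 0.216.
The Bélanger relation is symmetric: y₁/y₂ = ½[√(1 + 8Fr₂²) − 1] = ½[√1.373 − 1] = 0.0858.
y₁ = 0.0858 × 13.9 = 1.19 m.
V₁ = q/y₁ = 35.0/1.19 = 29.4 m/s.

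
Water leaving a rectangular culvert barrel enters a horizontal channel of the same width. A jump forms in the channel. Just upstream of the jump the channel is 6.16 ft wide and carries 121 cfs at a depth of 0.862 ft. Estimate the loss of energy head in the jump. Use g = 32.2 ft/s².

q = Q/b = 121/6.16 = 19.6 ft²/s; V₁ = q/y₁ = 22.8 ft/s. Fr₁ = V₁/√(g·y₁) = 4.33.
Sequent-depth ratio: y₂/y₁ = ½[√(1 + 8Fr₁²) − 1] = ½[√150.7 − 1] = 5.64.
y₂ = 5.64 × 0.862 = 4.86 ft.
Head loss: ΔE = (y₂ − y₁)³/(4y₁y₂) = (4.86 − 0.862)³/(4×0.862×4.86) = 63.9/16.8 = 3.81 ft.

ΔE = 3.81 ft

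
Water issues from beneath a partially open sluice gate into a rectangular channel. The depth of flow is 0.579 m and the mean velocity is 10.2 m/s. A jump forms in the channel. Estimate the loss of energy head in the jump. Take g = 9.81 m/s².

ΔE = 2.48 m

Fr₁ = V₁/√(g·y₁) = 10.2/√(9.81×0.579) = 4.28.
Sequent-depth ratio: y₂/y₁ = ½[√(1 + 8Fr₁²) − 1] = ½[√147.5 − 1] = 5.57.
y₂ = 5.57 × 0.579 = 3.23 m.
Head loss: ΔE = (y₂ − y₁)³/(4y₁y₂) = (3.23 − 0.579)³/(4×0.579×3.23) = 18.6/7.47 = 2.48 m.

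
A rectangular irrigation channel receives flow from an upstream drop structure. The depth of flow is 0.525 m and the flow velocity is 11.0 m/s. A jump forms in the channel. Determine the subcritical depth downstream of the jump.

y₂ = 3.35 m

Fr₁ = V₁/√(g·y₁) = 11.0/√(9.81×0.525) = 4.85.
Sequent-depth ratio: y₂/y₁ = ½[√(1 + 8Fr₁²) − 1] = ½[√189.0 − 1] = 6.37.
y₂ = 6.37 × 0.525 = 3.35 m.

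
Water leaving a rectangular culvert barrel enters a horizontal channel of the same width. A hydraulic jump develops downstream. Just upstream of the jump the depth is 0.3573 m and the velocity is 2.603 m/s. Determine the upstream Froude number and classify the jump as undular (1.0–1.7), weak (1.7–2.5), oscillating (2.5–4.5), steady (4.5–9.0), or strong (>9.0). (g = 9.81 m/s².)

Fr₁ = 1.390; undular jump

Fr₁ = V₁/√(g·y₁) = 2.603/√(9.81×0.3573) = 1.390.
Fr₁ = 1.390 lies in the undular range.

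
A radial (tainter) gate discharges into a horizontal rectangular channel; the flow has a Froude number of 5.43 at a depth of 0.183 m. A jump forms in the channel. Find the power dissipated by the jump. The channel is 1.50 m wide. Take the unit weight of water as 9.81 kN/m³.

P = 29.6 kW

Fr₁ = 5.43 (given).
From the momentum equation for a rectangular channel, y₂/y₁ = ½[√(1 + 8Fr₁²) − 1] = ½[√236.9 − 1] = 7.20.
y₂ = 7.20 × 0.183 = 1.32 m.
V₁ = Fr₁·√(g·y₁) = 5.43×√(9.81×0.183) = 7.28 m/s; q = V₁·y₁ = 1.33 m²/s. V₂ = q/y₂ = 1.33/1.32 = 1.01 m/s. E₁ = y₁ + V₁²/2g = 2.88 m; E₂ = y₂ + V₂²/2g = 1.37 m. ΔE = E₁ − E₂ = 1.51 m.
Q = q·b = 1.33 × 1.50 = 2.00 m³/s. P = γ·Q·ΔE = 9.81 × 2.00 × 1.51 = 29.6 kW.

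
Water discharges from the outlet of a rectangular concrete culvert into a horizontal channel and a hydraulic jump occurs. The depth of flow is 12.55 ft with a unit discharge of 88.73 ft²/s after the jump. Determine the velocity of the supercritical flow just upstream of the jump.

V₁ = 34.44 ft/s

V₂ = q/y₂ = 88.73/12.55 = 7.070 ft/s; Fr₂ = V₂/√(g·y₂) = 0.3517.
From the momentum equation (using Fr₂), y₁/y₂ = ½[√(1 + 8Fr₂²) − 1] = ½[√1.9896 − 1] = 0.2053.
y₁ = 0.2053 × 12.55 = 2.576 ft.
V₁ = q/y₁ = 88.73/2.576 = 34.44 ft/s.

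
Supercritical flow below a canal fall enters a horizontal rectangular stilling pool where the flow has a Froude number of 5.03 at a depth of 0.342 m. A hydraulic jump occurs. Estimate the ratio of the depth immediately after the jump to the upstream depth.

Fr₁ = 5.03 (given).
Sequent-depth ratio: y₂/y₁ = ½[√(1 + 8Fr₁²) − 1] = ½[√203.4 − 1] = 6.63.

y₂/y₁ = 6.63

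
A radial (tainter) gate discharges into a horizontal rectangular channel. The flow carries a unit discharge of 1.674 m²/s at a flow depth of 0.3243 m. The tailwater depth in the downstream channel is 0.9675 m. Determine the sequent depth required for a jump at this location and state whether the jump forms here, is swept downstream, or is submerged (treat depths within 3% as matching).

V₁ = q/y₁ = 1.674/0.3243 = 5.162 m/s. Fr₁ = V₁/√(g·y₁) = 5.162/√(9.81×0.3243) = 2.894.
By Bélanger, y₂/y₁ = ½[√(1 + 8Fr₁²) − 1] = ½[√68.003 − 1] = 3.623.
y₂ = 3.623 × 0.3243 = 1.175 m.
Tailwater y_tw = 0.9675 m: y_tw < y₂, so the jump is swept downstream.

y₂ = 1.175 m; the jump is swept downstream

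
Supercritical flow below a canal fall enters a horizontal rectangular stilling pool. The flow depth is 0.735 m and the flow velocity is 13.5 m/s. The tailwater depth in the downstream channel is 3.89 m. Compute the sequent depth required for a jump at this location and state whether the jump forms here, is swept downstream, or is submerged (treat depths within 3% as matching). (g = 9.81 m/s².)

Fr₁ = V₁/√(g·y₁) = 13.5/√(9.81×0.735) = 5.03.
By Bélanger, y₂/y₁ = ½[√(1 + 8Fr₁²) − 1] = ½[√203.2 − 1] = 6.63.
y₂ = 6.63 × 0.735 = 4.87 m.
Tailwater y_tw = 3.89 m: y_tw < y₂, so the jump is swept downstream.

y₂ = 4.87 m; the jump is swept downstream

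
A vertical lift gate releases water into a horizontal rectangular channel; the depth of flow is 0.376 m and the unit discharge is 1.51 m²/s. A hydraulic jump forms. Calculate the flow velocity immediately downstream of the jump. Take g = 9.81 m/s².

V₁ = q/y₁ = 1.51/0.376 = 4.02 m/s. Fr₁ = V₁/√(g·y₁) = 4.02/√(9.81×0.376) = 2.09.
Sequent-depth ratio: y₂/y₁ = ½[√(1 + 8Fr₁²) − 1] = ½[√35.98 − 1] = 2.50.
y₂ = 2.50 × 0.376 = 0.940 m.
V₂ = q/y₂ = 1.51/0.940 = 1.61 m/s.

V₂ = 1.61 m/s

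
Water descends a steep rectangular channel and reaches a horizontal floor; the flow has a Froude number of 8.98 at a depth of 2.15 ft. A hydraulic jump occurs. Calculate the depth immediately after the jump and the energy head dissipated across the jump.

y₂ = 26.3 ft; ΔE = 62.0 ft

Fr₁ = 8.98 (given).
Sequent-depth ratio: y₂/y₁ = ½[√(1 + 8Fr₁²) − 1] = ½[√646.1 − 1] = 12.2.
y₂ = 12.2 × 2.15 = 26.3 ft.
V₁ = Fr₁·√(g·y₁) = 8.98×√(32.2×2.15) = 74.7 ft/s; q = V₁·y₁ = 161 ft²/s. V₂ = q/y₂ = 161/26.3 = 6.12 ft/s. E₁ = y₁ + V₁²/2g = 88.8 ft; E₂ = y₂ + V₂²/2g = 26.8 ft. ΔE = E₁ − E₂ = 62.0 ft.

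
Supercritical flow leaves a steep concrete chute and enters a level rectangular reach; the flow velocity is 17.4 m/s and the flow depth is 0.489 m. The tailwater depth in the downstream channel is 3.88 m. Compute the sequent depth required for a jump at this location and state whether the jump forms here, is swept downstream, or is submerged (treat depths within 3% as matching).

Fr₁ = V₁/√(g·y₁) = 17.4/√(9.81×0.489) = 7.94.
Conjugate-depth relation: y₂/y₁ = ½[√(1 + 8Fr₁²) − 1] = ½[√505.9 − 1] = 10.7.
y₂ = 10.7 × 0.489 = 5.25 m.
Tailwater y_tw = 3.88 m: y_tw < y₂, so the jump is swept downstream.

y₂ = 5.25 m; the jump is swept downstream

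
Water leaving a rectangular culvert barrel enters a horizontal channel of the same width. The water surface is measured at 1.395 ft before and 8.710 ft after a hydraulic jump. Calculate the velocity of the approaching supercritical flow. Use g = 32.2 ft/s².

V₁ = 31.87 ft/s

For a rectangular channel the momentum equation gives q² = ½·g·y₁·y₂·(y₁ + y₂) = ½×32.2×1.395×8.710×10.11 = 1977.
q = √1977 = 44.46 ft²/s.
V₁ = q/y₁ = 44.46/1.395 = 31.87 ft/s.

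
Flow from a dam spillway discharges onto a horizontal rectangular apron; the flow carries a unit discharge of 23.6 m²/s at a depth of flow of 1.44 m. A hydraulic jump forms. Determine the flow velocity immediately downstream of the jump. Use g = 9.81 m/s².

V₁ = q/y₁ = 23.6/1.44 = 16.4 m/s. Fr₁ = V₁/√(g·y₁) = 16.4/√(9.81×1.44) = 4.36.
Sequent-depth ratio: y₂/y₁ = ½[√(1 + 8Fr₁²) − 1] = ½[√153.1 − 1] = 5.69.
y₂ = 5.69 × 1.44 = 8.19 m.
V₂ = q/y₂ = 23.6/8.19 = 2.88 m/s.

V₂ = 2.88 m/s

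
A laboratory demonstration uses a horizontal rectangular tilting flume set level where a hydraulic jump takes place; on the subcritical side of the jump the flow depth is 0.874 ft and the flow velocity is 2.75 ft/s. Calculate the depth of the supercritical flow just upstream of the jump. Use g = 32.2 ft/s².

y₁ = 0.339 ft

Fr₂ = V₂/√(g·y₂) = 2.75/√(32.2×0.874) = 0.518.
Applying the sequent-depth relation in reverse, y₁/y₂ = ½[√(1 + 8Fr₂²) − 1] = ½[√3.150 − 1] = 0.387.
y₁ = 0.387 × 0.874 = 0.339 ft.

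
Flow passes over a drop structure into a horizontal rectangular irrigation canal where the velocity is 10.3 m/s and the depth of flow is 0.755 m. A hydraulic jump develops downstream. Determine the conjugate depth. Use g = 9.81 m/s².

y₂ = 3.68 m

Fr₁ = V₁/√(g·y₁) = 10.3/√(9.81×0.755) = 3.78.
Sequent-depth ratio: y₂/y₁ = ½[√(1 + 8Fr₁²) − 1] = ½[√115.6 − 1] = 4.88.
y₂ = 4.88 × 0.755 = 3.68 m.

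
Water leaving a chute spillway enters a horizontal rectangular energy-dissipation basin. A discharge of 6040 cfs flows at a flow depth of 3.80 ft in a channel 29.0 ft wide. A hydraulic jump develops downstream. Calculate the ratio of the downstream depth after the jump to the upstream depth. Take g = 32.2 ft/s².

y₂/y₁ = 6.53

q = Q/b = 6040/29.0 = 208 ft²/s; V₁ = q/y₁ = 54.8 ft/s. Fr₁ = V₁/√(g·y₁) = 4.95.
From the momentum equation for a rectangular channel, y₂/y₁ = ½[√(1 + 8Fr₁²) − 1] = ½[√197.4 − 1] = 6.53.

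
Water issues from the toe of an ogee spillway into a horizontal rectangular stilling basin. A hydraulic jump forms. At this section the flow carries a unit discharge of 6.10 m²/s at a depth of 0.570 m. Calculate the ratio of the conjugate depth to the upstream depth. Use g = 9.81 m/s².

y₂/y₁ = 5.92

V₁ = q/y₁ = 6.10/0.570 = 10.7 m/s. Fr₁ = V₁/√(g·y₁) = 10.7/√(9.81×0.570) = 4.53.
By Bélanger, y₂/y₁ = ½[√(1 + 8Fr₁²) − 1] = ½[√164.9 − 1] = 5.92.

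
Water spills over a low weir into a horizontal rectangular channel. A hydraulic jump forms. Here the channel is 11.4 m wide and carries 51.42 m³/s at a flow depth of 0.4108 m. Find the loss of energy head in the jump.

q = Q/b = 51.42/11.4 = 4.511 m²/s; V₁ = q/y₁ = 10.98 m/s. Fr₁ = V₁/√(g·y₁) = 5.469.
Bélanger equation: y₂/y₁ = ½[√(1 + 8Fr₁²) − 1] = ½[√240.32 − 1] = 7.251.
y₂ = 7.251 × 0.4108 = 2.979 m.
Head loss: ΔE = (y₂ − y₁)³/(4y₁y₂) = (2.979 − 0.4108)³/(4×0.4108×2.979) = 16.93/4.895 = 3.460 m.

ΔE = 3.460 m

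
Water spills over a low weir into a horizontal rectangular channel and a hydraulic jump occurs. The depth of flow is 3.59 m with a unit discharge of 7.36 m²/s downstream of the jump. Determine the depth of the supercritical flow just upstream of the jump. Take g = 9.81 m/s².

V₂ = q/y₂ = 7.36/3.59 = 2.05 m/s; Fr₂ = V₂/√(g·y₂) = 0.345.
From the momentum equation (using Fr₂), y₁/y₂ = ½[√(1 + 8Fr₂²) − 1] = ½[√1.955 − 1] = 0.199.
y₁ = 0.199 × 3.59 = 0.715 m.

y₁ = 0.715 m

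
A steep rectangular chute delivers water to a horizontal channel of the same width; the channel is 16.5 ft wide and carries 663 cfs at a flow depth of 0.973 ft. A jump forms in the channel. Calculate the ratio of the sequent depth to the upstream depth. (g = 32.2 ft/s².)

q = Q/b = 663/16.5 = 40.2 ft²/s; V₁ = q/y₁ = 41.3 ft/s. Fr₁ = V₁/√(g·y₁) = 7.38.
Conjugate-depth relation: y₂/y₁ = ½[√(1 + 8Fr₁²) − 1] = ½[√436.5 − 1] = 9.95.

y₂/y₁ = 9.95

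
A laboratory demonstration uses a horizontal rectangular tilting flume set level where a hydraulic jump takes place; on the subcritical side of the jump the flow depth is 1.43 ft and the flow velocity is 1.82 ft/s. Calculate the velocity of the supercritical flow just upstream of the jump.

V₁ = 14.3 ft/s

Fr₂ = V₂/√(g·y₂) = 1.82/√(32.2×1.43) = 0.268.
Applying the sequent-depth relation in reverse, y₁/y₂ = ½[√(1 + 8Fr₂²) − 1] = ½[√1.575 − 1] = 0.128.
y₁ = 0.128 × 1.43 = 0.182 ft.
V₁ = q/y₁ = 2.60/0.182 = 14.3 ft/s.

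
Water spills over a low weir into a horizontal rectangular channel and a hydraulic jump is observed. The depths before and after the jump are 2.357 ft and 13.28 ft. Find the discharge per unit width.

For a rectangular channel the momentum equation gives q² = ½·g·y₁·y₂·(y₁ + y₂) = ½×32.2×2.357×13.28×15.64 = 7880.
q = √7880 = 88.77 ft²/s.

q = 88.77 ft²/s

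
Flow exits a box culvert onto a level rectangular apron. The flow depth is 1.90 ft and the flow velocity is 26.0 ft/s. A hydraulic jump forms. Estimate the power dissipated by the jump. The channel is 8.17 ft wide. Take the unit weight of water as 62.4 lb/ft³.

P = 173 hp

Fr₁ = V₁/√(g·y₁) = 26.0/√(32.2×1.90) = 3.32.
By Bélanger, y₂/y₁ = ½[√(1 + 8Fr₁²) − 1] = ½[√89.39 − 1] = 4.23.
y₂ = 4.23 × 1.90 = 8.03 ft.
q = V₁·y₁ = 26.0 × 1.90 = 49.4 ft²/s. V₂ = q/y₂ = 49.4/8.03 = 6.15 ft/s. E₁ = y₁ + V₁²/2g = 12.4 ft; E₂ = y₂ + V₂²/2g = 8.62 ft. ΔE = E₁ − E₂ = 3.78 ft.
Q = q·b = 49.4 × 8.17 = 404 cfs. P = γ·Q·ΔE/550 = 62.4 × 404 × 3.78 / 550 = 173 hp.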